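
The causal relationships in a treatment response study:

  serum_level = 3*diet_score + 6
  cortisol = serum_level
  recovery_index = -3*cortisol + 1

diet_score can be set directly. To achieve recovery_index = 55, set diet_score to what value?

Substituting into the cortisol equation gives cortisol = 3*diet_score + 6.
Substituting into the recovery_index equation gives recovery_index = -9*diet_score - 17.
Solve -9*diet_score - 17 = 55: diet_score = (55 + 17) / -9 = -8.

diet_score = -8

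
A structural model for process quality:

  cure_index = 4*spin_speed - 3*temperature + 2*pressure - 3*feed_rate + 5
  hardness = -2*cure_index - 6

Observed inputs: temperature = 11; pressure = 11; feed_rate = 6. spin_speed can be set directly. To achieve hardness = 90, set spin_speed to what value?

Substituting into the cure_index equation gives cure_index = 4*spin_speed - 24.
This gives hardness = -8*spin_speed + 42.
Solve -8*spin_speed + 42 = 90: spin_speed = (90 - 42) / -8 = -6.

spin_speed = -6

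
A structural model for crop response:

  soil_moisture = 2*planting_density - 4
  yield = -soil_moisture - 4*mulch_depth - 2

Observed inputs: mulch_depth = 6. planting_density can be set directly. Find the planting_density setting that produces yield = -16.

planting_density = -3

Substituting into the yield equation gives yield = -2*planting_density - 22.
Solve -2*planting_density - 22 = -16: planting_density = (-16 + 22) / -2 = -3.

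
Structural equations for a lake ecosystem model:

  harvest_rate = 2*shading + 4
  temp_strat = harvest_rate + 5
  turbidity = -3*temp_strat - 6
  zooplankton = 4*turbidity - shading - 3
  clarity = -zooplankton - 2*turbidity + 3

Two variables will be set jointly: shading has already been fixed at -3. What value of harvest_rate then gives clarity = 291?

harvest_rate = 9

With shading held at -3:
Intervening on harvest_rate fixes its value directly, overriding its dependence on shading.
Substituting into the turbidity equation gives turbidity = -3*harvest_rate - 21.
So zooplankton = -12*harvest_rate - 84.
Substituting into the clarity equation gives clarity = 18*harvest_rate + 129.
Solve 18*harvest_rate + 129 = 291: harvest_rate = (291 - 129) / 18 = 9.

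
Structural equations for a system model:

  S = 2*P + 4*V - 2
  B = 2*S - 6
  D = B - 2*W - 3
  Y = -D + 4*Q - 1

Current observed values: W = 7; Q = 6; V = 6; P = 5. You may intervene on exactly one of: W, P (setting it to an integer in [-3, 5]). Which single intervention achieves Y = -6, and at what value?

Intervening on W: Y = 2*W - 32. Reaching -6 requires W = 13, outside [-3, 5].
Intervening on P: with other inputs at their observed values, Y = -4*P + 2. Solving for -6 gives P = 2, within [-3, 5].

set P = 2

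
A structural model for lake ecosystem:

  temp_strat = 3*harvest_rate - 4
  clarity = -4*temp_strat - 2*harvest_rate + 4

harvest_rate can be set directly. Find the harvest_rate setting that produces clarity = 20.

Substituting into the clarity equation gives clarity = -14*harvest_rate + 20.
Solve -14*harvest_rate + 20 = 20: harvest_rate = (20 - 20) / -14 = 0.

harvest_rate = 0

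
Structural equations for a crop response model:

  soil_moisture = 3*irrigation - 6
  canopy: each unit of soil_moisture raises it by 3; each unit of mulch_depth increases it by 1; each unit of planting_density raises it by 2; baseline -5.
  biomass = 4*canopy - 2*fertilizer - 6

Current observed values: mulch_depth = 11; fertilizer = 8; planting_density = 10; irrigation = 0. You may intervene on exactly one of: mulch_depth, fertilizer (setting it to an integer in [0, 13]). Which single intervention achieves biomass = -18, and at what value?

Intervening on mulch_depth: with other inputs at their observed values, biomass = 4*mulch_depth - 34. Solving for -18 gives mulch_depth = 4, within [0, 13].
Intervening on fertilizer: biomass = -2*fertilizer + 26. Reaching -18 requires fertilizer = 22, outside [0, 13].

set mulch_depth = 4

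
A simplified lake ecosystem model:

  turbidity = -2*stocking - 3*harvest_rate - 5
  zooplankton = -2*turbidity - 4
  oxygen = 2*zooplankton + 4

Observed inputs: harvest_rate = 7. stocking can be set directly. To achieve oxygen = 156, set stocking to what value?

stocking = 7

Substituting into the turbidity equation gives turbidity = -2*stocking - 26.
This gives zooplankton = 4*stocking + 48.
Substituting into the oxygen equation gives oxygen = 8*stocking + 100.
Solve 8*stocking + 100 = 156: stocking = (156 - 100) / 8 = 7.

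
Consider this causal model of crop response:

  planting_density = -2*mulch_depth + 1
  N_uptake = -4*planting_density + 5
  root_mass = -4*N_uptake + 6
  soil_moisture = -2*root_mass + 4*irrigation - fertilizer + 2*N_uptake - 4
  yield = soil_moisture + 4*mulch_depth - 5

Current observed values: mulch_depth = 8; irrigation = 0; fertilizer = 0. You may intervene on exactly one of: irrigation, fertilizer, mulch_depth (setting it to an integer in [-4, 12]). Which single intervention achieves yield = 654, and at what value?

Intervening on irrigation: yield = 4*irrigation + 661. Reaching 654 requires irrigation = -7/4, not an integer.
Intervening on fertilizer: with other inputs at their observed values, yield = -fertilizer + 661. Solving for 654 gives fertilizer = 7, within [-4, 12].
Intervening on mulch_depth: yield = 84*mulch_depth - 11. Reaching 654 requires mulch_depth = 95/12, not an integer.

set fertilizer = 7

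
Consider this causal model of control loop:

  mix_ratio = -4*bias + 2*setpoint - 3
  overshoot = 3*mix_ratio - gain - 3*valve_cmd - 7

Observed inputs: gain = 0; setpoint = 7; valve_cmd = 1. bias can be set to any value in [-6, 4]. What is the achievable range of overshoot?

-25 to 95

Substituting into the mix_ratio equation gives mix_ratio = -4*bias + 11.
Substituting into the overshoot equation gives overshoot = -12*bias + 23.
Linear in bias, so extremes are at the endpoints: bias = -6 gives overshoot = 95; bias = 4 gives overshoot = -25.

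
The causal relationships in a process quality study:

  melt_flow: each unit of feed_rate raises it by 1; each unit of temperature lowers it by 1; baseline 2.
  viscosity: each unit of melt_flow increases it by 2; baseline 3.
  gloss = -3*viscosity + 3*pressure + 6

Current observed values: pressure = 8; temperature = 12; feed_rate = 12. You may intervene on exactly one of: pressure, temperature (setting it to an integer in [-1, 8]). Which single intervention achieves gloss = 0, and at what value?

Intervening on pressure: with other inputs at their observed values, gloss = 3*pressure - 15. Solving for 0 gives pressure = 5, within [-1, 8].
Intervening on temperature: gloss = 6*temperature - 63. Reaching 0 requires temperature = 21/2, not an integer.

set pressure = 5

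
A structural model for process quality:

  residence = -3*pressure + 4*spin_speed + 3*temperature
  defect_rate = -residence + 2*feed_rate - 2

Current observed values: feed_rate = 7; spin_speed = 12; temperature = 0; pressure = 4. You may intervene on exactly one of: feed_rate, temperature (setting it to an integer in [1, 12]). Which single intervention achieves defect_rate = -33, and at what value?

Intervening on feed_rate: defect_rate = 2*feed_rate - 38. Reaching -33 requires feed_rate = 5/2, not an integer.
Intervening on temperature: with other inputs at their observed values, defect_rate = -3*temperature - 24. Solving for -33 gives temperature = 3, within [1, 12].

set temperature = 3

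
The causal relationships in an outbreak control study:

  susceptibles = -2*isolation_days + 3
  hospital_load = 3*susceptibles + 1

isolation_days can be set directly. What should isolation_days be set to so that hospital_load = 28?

isolation_days = -3

Substituting into the hospital_load equation gives hospital_load = -6*isolation_days + 10.
Solve -6*isolation_days + 10 = 28: isolation_days = (28 - 10) / -6 = -3.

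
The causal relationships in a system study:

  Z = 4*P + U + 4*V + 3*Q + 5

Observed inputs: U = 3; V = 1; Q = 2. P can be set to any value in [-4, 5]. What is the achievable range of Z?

Substituting into the Z equation gives Z = 4*P + 18.
Linear in P, so extremes are at the endpoints: P = -4 gives Z = 2; P = 5 gives Z = 38.

2 to 38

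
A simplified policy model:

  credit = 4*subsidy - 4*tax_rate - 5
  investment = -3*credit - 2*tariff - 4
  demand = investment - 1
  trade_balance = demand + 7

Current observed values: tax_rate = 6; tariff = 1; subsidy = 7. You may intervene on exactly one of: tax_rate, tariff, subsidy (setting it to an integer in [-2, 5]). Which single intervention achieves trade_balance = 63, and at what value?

set subsidy = 2

Intervening on tax_rate: trade_balance = 12*tax_rate - 69. Reaching 63 requires tax_rate = 11, outside [-2, 5].
Intervening on tariff: trade_balance = -2*tariff + 5. Reaching 63 requires tariff = -29, outside [-2, 5].
Intervening on subsidy: with other inputs at their observed values, trade_balance = -12*subsidy + 87. Solving for 63 gives subsidy = 2, within [-2, 5].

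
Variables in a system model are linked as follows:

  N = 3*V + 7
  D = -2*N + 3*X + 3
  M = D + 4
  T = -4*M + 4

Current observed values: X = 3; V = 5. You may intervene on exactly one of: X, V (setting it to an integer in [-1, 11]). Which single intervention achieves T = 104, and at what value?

Intervening on X: with other inputs at their observed values, T = -12*X + 152. Solving for 104 gives X = 4, within [-1, 11].
Intervening on V: T = 24*V - 4. Reaching 104 requires V = 9/2, not an integer.

set X = 4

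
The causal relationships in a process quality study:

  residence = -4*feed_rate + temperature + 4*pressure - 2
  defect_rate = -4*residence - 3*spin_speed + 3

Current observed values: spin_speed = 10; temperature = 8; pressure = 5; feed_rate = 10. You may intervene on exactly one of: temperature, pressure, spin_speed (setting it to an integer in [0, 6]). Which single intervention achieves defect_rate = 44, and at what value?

Intervening on temperature: defect_rate = -4*temperature + 61. Reaching 44 requires temperature = 17/4, not an integer.
Intervening on pressure: defect_rate = -16*pressure + 109. Reaching 44 requires pressure = 65/16, not an integer.
Intervening on spin_speed: with other inputs at their observed values, defect_rate = -3*spin_speed + 59. Solving for 44 gives spin_speed = 5, within [0, 6].

set spin_speed = 5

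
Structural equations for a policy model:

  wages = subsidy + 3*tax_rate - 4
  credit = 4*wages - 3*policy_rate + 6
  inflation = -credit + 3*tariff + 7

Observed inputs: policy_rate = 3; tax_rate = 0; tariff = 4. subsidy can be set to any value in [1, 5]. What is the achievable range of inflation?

Substituting into the wages equation gives wages = subsidy - 4.
Substituting into the credit equation gives credit = 4*subsidy - 19.
Substituting into the inflation equation gives inflation = -4*subsidy + 38.
Linear in subsidy, so extremes are at the endpoints: subsidy = 1 gives inflation = 34; subsidy = 5 gives inflation = 18.

18 to 34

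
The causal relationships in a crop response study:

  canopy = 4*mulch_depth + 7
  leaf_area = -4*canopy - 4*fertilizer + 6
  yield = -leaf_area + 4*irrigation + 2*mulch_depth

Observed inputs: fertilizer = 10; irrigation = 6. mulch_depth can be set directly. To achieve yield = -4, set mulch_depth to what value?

Substituting into the leaf_area equation gives leaf_area = -16*mulch_depth - 62.
So yield = 18*mulch_depth + 86.
Solve 18*mulch_depth + 86 = -4: mulch_depth = (-4 - 86) / 18 = -5.

mulch_depth = -5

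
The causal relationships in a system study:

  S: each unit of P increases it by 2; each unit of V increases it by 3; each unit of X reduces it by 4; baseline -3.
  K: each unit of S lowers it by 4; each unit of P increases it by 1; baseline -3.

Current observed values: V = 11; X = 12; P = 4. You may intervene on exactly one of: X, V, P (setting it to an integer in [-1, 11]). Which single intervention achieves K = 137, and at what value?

set V = 3

Intervening on X: K = 16*X - 151. Reaching 137 requires X = 18, outside [-1, 11].
Intervening on V: with other inputs at their observed values, K = -12*V + 173. Solving for 137 gives V = 3, within [-1, 11].
Intervening on P: K = -7*P + 69. Reaching 137 requires P = -68/7, not an integer.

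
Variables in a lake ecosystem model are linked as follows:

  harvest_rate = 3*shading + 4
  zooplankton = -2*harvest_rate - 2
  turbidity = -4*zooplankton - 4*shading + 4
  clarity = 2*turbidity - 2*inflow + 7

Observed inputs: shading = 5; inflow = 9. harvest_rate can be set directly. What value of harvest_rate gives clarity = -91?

harvest_rate = -4

Intervening on harvest_rate fixes its value directly, overriding its dependence on shading.
Substituting into the turbidity equation gives turbidity = 8*harvest_rate - 8.
This gives clarity = 16*harvest_rate - 27.
Solve 16*harvest_rate - 27 = -91: harvest_rate = (-91 + 27) / 16 = -4.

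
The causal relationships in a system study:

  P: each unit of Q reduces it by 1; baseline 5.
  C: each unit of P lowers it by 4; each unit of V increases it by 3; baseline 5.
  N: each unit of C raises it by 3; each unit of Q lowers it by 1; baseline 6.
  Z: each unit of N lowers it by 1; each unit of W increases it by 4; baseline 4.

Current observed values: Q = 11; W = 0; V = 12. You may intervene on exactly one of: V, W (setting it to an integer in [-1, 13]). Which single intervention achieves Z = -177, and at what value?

set V = 11

Intervening on V: with other inputs at their observed values, Z = -9*V - 78. Solving for -177 gives V = 11, within [-1, 13].
Intervening on W: Z = 4*W - 186. Reaching -177 requires W = 9/4, not an integer.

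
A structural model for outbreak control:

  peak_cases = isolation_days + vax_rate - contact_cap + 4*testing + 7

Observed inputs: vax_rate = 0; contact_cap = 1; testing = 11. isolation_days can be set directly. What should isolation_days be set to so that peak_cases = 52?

Substituting into the peak_cases equation gives peak_cases = isolation_days + 50.
Solve isolation_days + 50 = 52: isolation_days = (52 - 50) / 1 = 2.

isolation_days = 2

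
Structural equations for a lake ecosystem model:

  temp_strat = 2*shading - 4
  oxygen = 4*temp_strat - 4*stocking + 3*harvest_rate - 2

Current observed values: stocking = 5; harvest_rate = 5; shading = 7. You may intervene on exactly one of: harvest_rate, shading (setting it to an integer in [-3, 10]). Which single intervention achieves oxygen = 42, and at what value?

Intervening on harvest_rate: with other inputs at their observed values, oxygen = 3*harvest_rate + 18. Solving for 42 gives harvest_rate = 8, within [-3, 10].
Intervening on shading: oxygen = 8*shading - 23. Reaching 42 requires shading = 65/8, not an integer.

set harvest_rate = 8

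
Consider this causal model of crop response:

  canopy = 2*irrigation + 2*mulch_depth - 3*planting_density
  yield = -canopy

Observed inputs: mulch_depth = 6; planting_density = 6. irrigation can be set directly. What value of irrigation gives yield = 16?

irrigation = -5

Substituting into the canopy equation gives canopy = 2*irrigation - 6.
So yield = -2*irrigation + 6.
Solve -2*irrigation + 6 = 16: irrigation = (16 - 6) / -2 = -5.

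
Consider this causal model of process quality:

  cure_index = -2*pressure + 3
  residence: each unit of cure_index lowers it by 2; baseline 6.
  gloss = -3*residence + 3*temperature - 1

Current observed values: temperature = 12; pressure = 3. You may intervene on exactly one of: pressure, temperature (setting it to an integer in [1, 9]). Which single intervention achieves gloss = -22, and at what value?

set temperature = 5

Intervening on pressure: gloss = -12*pressure + 35. Reaching -22 requires pressure = 19/4, not an integer.
Intervening on temperature: with other inputs at their observed values, gloss = 3*temperature - 37. Solving for -22 gives temperature = 5, within [1, 9].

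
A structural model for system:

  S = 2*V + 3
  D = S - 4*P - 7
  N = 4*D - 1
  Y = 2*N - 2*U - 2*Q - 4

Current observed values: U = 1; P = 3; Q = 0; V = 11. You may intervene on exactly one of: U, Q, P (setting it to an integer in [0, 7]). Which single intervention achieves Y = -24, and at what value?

Intervening on U: Y = -2*U + 42. Reaching -24 requires U = 33, outside [0, 7].
Intervening on Q: Y = -2*Q + 40. Reaching -24 requires Q = 32, outside [0, 7].
Intervening on P: with other inputs at their observed values, Y = -32*P + 136. Solving for -24 gives P = 5, within [0, 7].

set P = 5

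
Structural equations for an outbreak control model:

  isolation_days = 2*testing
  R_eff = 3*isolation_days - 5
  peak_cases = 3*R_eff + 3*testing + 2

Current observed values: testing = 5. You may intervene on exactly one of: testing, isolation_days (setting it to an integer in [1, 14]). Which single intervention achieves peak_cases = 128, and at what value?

Intervening on testing: peak_cases = 21*testing - 13. Reaching 128 requires testing = 47/7, not an integer.
Intervening on isolation_days: with other inputs at their observed values, peak_cases = 9*isolation_days + 2. Solving for 128 gives isolation_days = 14, within [1, 14].

set isolation_days = 14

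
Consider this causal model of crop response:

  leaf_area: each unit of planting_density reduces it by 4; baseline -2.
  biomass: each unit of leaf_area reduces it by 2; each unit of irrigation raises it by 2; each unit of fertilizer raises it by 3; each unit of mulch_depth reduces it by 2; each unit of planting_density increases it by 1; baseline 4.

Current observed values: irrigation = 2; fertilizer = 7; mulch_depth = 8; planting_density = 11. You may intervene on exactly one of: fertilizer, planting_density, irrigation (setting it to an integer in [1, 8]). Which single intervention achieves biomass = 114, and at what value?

Intervening on fertilizer: biomass = 3*fertilizer + 95. Reaching 114 requires fertilizer = 19/3, not an integer.
Intervening on planting_density: biomass = 9*planting_density + 17. Reaching 114 requires planting_density = 97/9, not an integer.
Intervening on irrigation: with other inputs at their observed values, biomass = 2*irrigation + 112. Solving for 114 gives irrigation = 1, within [1, 8].

set irrigation = 1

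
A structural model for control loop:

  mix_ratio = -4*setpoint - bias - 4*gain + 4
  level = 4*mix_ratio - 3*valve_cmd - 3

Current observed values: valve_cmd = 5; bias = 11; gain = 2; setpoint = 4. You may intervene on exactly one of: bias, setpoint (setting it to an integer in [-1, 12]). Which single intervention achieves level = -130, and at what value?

Intervening on bias: with other inputs at their observed values, level = -4*bias - 98. Solving for -130 gives bias = 8, within [-1, 12].
Intervening on setpoint: level = -16*setpoint - 78. Reaching -130 requires setpoint = 13/4, not an integer.

set bias = 8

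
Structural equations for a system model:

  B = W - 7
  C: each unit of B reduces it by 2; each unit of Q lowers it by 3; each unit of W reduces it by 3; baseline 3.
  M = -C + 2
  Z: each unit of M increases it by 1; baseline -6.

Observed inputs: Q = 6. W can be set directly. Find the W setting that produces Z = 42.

W = 9

Substituting into the C equation gives C = -5*W - 1.
This gives M = 5*W + 3.
Substituting into the Z equation gives Z = 5*W - 3.
Solve 5*W - 3 = 42: W = (42 + 3) / 5 = 9.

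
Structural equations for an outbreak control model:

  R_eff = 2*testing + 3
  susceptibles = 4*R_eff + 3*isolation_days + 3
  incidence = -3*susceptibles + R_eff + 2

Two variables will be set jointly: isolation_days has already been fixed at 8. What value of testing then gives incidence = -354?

testing = 11

With isolation_days held at 8:
Substituting into the susceptibles equation gives susceptibles = 8*testing + 39.
This gives incidence = -22*testing - 112.
Solve -22*testing - 112 = -354: testing = (-354 + 112) / -22 = 11.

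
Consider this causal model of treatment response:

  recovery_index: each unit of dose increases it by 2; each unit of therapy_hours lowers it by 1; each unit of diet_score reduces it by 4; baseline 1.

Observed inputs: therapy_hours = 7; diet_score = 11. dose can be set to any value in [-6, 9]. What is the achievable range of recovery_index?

Substituting into the recovery_index equation gives recovery_index = 2*dose - 50.
Linear in dose, so extremes are at the endpoints: dose = -6 gives recovery_index = -62; dose = 9 gives recovery_index = -32.

-62 to -32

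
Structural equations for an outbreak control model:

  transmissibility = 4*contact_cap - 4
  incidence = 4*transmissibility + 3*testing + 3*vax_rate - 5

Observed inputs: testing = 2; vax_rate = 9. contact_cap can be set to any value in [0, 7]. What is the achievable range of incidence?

12 to 124

Substituting into the incidence equation gives incidence = 16*contact_cap + 12.
Linear in contact_cap, so extremes are at the endpoints: contact_cap = 0 gives incidence = 12; contact_cap = 7 gives incidence = 124.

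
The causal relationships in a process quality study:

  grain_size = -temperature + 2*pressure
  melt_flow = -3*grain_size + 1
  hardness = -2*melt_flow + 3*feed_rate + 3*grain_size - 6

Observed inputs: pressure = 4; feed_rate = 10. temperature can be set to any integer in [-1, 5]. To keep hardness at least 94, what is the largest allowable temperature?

Substituting into the grain_size equation gives grain_size = -temperature + 8.
So melt_flow = 3*temperature - 23.
Substituting into the hardness equation gives hardness = -9*temperature + 94.
Require -9*temperature + 94 ≥ 94, so temperature ≤ 0.
The largest integer in [-1, 5] satisfying this is 0.

temperature = 0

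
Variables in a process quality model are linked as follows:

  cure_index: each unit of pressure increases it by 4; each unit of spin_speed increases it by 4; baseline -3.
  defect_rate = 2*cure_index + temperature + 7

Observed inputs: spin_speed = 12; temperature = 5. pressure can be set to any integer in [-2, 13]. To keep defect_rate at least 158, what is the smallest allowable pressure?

Substituting into the cure_index equation gives cure_index = 4*pressure + 45.
This gives defect_rate = 8*pressure + 102.
Require 8*pressure + 102 ≥ 158, so pressure ≥ 7.
The smallest integer in [-2, 13] satisfying this is 7.

pressure = 7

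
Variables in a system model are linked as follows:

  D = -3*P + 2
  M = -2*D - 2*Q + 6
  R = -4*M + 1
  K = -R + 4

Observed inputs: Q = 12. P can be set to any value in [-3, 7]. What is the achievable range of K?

-157 to 83

Substituting into the M equation gives M = 6*P - 22.
Substituting into the R equation gives R = -24*P + 89.
This gives K = 24*P - 85.
Linear in P, so extremes are at the endpoints: P = -3 gives K = -157; P = 7 gives K = 83.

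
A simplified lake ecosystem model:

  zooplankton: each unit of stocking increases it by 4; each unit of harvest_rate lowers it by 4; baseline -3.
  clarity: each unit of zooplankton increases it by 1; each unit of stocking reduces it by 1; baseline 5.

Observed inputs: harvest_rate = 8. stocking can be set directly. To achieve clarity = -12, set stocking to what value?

stocking = 6

Substituting into the zooplankton equation gives zooplankton = 4*stocking - 35.
clarity becomes 3*stocking - 30.
Solve 3*stocking - 30 = -12: stocking = (-12 + 30) / 3 = 6.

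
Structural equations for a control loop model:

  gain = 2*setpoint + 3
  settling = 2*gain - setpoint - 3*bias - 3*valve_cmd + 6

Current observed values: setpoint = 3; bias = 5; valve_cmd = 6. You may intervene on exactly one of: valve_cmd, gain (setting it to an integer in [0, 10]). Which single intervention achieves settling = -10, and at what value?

Intervening on valve_cmd: settling = -3*valve_cmd + 6. Reaching -10 requires valve_cmd = 16/3, not an integer.
Intervening on gain: with other inputs at their observed values, settling = 2*gain - 30. Solving for -10 gives gain = 10, within [0, 10].

set gain = 10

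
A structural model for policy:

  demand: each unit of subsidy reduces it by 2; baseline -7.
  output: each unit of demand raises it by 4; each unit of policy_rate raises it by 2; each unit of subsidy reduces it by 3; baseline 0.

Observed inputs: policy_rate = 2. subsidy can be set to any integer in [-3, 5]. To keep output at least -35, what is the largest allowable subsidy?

Substituting into the output equation gives output = -11*subsidy - 24.
Require -11*subsidy - 24 ≥ -35, so subsidy ≤ 1.
The largest integer in [-3, 5] satisfying this is 1.

subsidy = 1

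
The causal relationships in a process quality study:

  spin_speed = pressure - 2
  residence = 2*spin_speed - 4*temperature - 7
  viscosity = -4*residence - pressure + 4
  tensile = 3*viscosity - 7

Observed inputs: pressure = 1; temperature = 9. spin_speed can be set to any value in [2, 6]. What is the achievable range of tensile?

Intervening on spin_speed fixes its value directly, overriding its dependence on pressure.
Substituting into the residence equation gives residence = 2*spin_speed - 43.
Substituting into the viscosity equation gives viscosity = -8*spin_speed + 175.
Substituting into the tensile equation gives tensile = -24*spin_speed + 518.
Linear in spin_speed, so extremes are at the endpoints: spin_speed = 2 gives tensile = 470; spin_speed = 6 gives tensile = 374.

374 to 470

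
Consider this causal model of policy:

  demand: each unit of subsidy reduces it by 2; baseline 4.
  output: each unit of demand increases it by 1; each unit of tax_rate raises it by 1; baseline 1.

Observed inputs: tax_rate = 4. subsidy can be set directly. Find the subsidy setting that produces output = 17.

subsidy = -4

Substituting into the output equation gives output = -2*subsidy + 9.
Solve -2*subsidy + 9 = 17: subsidy = (17 - 9) / -2 = -4.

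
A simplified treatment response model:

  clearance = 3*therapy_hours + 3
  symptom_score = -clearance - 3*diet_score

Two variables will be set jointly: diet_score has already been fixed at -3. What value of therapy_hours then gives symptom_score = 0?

With diet_score held at -3:
Substituting into the symptom_score equation gives symptom_score = -3*therapy_hours + 6.
Solve -3*therapy_hours + 6 = 0: therapy_hours = (0 - 6) / -3 = 2.

therapy_hours = 2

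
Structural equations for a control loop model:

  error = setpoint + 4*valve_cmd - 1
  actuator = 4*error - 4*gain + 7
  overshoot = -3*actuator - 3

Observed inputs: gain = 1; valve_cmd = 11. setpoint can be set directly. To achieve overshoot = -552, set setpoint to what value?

setpoint = 2

Substituting into the error equation gives error = setpoint + 43.
Substituting into the actuator equation gives actuator = 4*setpoint + 175.
Substituting into the overshoot equation gives overshoot = -12*setpoint - 528.
Solve -12*setpoint - 528 = -552: setpoint = (-552 + 528) / -12 = 2.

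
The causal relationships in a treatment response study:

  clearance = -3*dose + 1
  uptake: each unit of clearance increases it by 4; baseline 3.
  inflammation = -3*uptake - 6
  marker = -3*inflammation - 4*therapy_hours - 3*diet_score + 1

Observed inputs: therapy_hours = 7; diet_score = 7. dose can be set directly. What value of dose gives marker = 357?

dose = -3

Substituting into the uptake equation gives uptake = -12*dose + 7.
This gives inflammation = 36*dose - 27.
Substituting into the marker equation gives marker = -108*dose + 33.
Solve -108*dose + 33 = 357: dose = (357 - 33) / -108 = -3.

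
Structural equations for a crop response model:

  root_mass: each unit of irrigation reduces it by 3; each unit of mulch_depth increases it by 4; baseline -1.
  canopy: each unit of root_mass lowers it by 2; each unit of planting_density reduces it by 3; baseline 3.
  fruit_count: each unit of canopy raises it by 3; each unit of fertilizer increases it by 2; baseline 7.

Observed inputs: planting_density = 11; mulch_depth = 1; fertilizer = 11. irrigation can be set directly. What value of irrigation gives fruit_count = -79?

irrigation = 0

Substituting into the root_mass equation gives root_mass = -3*irrigation + 3.
This gives canopy = 6*irrigation - 36.
Substituting into the fruit_count equation gives fruit_count = 18*irrigation - 79.
Solve 18*irrigation - 79 = -79: irrigation = (-79 + 79) / 18 = 0.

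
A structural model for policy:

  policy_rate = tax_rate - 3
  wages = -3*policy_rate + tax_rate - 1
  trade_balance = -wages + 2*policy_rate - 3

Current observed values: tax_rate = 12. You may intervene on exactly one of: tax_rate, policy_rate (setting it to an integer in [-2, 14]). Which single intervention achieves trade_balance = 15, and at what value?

Intervening on tax_rate: with other inputs at their observed values, trade_balance = 4*tax_rate - 17. Solving for 15 gives tax_rate = 8, within [-2, 14].
Intervening on policy_rate: trade_balance = 5*policy_rate - 14. Reaching 15 requires policy_rate = 29/5, not an integer.

set tax_rate = 8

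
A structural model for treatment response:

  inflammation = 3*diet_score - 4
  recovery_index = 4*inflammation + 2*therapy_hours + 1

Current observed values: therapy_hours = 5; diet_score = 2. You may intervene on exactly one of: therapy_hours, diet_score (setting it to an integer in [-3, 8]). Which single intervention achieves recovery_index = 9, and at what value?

Intervening on therapy_hours: with other inputs at their observed values, recovery_index = 2*therapy_hours + 9. Solving for 9 gives therapy_hours = 0, within [-3, 8].
Intervening on diet_score: recovery_index = 12*diet_score - 5. Reaching 9 requires diet_score = 7/6, not an integer.

set therapy_hours = 0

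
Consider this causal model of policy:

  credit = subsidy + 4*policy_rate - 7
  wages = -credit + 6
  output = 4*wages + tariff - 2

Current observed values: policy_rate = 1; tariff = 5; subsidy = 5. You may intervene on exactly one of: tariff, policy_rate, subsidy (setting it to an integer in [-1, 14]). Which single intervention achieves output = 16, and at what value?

Intervening on tariff: with other inputs at their observed values, output = tariff + 14. Solving for 16 gives tariff = 2, within [-1, 14].
Intervening on policy_rate: output = -16*policy_rate + 35. Reaching 16 requires policy_rate = 19/16, not an integer.
Intervening on subsidy: output = -4*subsidy + 39. Reaching 16 requires subsidy = 23/4, not an integer.

set tariff = 2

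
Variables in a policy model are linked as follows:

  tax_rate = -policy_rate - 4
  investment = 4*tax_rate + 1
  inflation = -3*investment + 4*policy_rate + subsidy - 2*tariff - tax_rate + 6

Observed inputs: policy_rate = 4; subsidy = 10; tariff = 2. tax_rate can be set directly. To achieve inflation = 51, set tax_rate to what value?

Intervening on tax_rate fixes its value directly, overriding its dependence on policy_rate.
Substituting into the inflation equation gives inflation = -13*tax_rate + 25.
Solve -13*tax_rate + 25 = 51: tax_rate = (51 - 25) / -13 = -2.

tax_rate = -2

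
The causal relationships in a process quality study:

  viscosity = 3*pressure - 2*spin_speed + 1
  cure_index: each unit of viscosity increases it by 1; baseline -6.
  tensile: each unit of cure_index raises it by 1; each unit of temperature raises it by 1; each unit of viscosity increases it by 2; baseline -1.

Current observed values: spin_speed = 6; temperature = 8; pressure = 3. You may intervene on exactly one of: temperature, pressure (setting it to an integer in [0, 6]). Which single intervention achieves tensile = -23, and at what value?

Intervening on temperature: tensile = temperature - 13. Reaching -23 requires temperature = -10, outside [0, 6].
Intervening on pressure: with other inputs at their observed values, tensile = 9*pressure - 32. Solving for -23 gives pressure = 1, within [0, 6].

set pressure = 1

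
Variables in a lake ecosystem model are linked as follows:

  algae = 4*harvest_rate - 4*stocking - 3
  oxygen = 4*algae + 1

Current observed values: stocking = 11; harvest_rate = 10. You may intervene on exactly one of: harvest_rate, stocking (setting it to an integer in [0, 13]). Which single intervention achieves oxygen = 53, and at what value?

set stocking = 6

Intervening on harvest_rate: oxygen = 16*harvest_rate - 187. Reaching 53 requires harvest_rate = 15, outside [0, 13].
Intervening on stocking: with other inputs at their observed values, oxygen = -16*stocking + 149. Solving for 53 gives stocking = 6, within [0, 13].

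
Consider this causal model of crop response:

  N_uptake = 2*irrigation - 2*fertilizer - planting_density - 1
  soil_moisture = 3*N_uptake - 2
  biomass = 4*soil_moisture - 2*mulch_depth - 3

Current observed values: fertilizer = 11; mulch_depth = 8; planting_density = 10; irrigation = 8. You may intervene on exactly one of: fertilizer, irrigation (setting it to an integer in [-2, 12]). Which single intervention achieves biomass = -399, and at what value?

set irrigation = 1

Intervening on fertilizer: biomass = -24*fertilizer + 33. Reaching -399 requires fertilizer = 18, outside [-2, 12].
Intervening on irrigation: with other inputs at their observed values, biomass = 24*irrigation - 423. Solving for -399 gives irrigation = 1, within [-2, 12].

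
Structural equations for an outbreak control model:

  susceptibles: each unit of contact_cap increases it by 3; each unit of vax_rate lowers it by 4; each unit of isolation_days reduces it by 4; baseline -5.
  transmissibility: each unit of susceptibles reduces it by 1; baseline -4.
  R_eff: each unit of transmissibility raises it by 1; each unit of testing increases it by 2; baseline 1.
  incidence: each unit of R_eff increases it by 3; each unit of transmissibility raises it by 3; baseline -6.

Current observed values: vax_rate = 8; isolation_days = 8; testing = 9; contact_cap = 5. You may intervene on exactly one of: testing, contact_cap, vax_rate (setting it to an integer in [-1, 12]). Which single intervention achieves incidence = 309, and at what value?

Intervening on testing: with other inputs at their observed values, incidence = 6*testing + 297. Solving for 309 gives testing = 2, within [-1, 12].
Intervening on contact_cap: incidence = -18*contact_cap + 441. Reaching 309 requires contact_cap = 22/3, not an integer.
Intervening on vax_rate: incidence = 24*vax_rate + 159. Reaching 309 requires vax_rate = 25/4, not an integer.

set testing = 2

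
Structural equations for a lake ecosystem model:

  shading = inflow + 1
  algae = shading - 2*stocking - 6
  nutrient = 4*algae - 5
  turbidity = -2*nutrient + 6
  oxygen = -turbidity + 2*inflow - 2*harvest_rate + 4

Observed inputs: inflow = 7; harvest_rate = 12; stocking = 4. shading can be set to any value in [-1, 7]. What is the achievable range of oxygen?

-142 to -78

Intervening on shading fixes its value directly, overriding its dependence on inflow.
Substituting into the algae equation gives algae = shading - 14.
So nutrient = 4*shading - 61.
Substituting into the turbidity equation gives turbidity = -8*shading + 128.
oxygen becomes 8*shading - 134.
Linear in shading, so extremes are at the endpoints: shading = -1 gives oxygen = -142; shading = 7 gives oxygen = -78.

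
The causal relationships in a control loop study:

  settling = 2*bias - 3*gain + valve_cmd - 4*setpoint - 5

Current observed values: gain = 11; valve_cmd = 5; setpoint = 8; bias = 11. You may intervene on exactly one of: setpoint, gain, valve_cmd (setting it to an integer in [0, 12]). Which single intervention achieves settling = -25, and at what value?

set gain = 5

Intervening on setpoint: settling = -4*setpoint - 11. Reaching -25 requires setpoint = 7/2, not an integer.
Intervening on gain: with other inputs at their observed values, settling = -3*gain - 10. Solving for -25 gives gain = 5, within [0, 12].
Intervening on valve_cmd: settling = valve_cmd - 48. Reaching -25 requires valve_cmd = 23, outside [0, 12].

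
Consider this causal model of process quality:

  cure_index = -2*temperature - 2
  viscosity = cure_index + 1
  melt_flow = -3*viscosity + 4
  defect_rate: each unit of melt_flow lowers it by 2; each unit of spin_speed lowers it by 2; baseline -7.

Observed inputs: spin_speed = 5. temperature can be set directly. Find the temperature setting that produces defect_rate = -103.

Substituting into the viscosity equation gives viscosity = -2*temperature - 1.
Substituting into the melt_flow equation gives melt_flow = 6*temperature + 7.
So defect_rate = -12*temperature - 31.
Solve -12*temperature - 31 = -103: temperature = (-103 + 31) / -12 = 6.

temperature = 6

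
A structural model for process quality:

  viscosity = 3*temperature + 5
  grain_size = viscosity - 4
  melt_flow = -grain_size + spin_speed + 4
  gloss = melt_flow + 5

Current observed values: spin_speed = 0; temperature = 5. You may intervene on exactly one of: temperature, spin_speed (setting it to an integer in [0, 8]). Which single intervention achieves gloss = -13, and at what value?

Intervening on temperature: with other inputs at their observed values, gloss = -3*temperature + 8. Solving for -13 gives temperature = 7, within [0, 8].
Intervening on spin_speed: gloss = spin_speed - 7. Reaching -13 requires spin_speed = -6, outside [0, 8].

set temperature = 7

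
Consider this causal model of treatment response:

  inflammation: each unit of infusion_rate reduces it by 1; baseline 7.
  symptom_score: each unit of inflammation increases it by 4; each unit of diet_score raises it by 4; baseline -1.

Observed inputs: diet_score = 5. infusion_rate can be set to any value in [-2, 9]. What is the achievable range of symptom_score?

11 to 55

Substituting into the symptom_score equation gives symptom_score = -4*infusion_rate + 47.
Linear in infusion_rate, so extremes are at the endpoints: infusion_rate = -2 gives symptom_score = 55; infusion_rate = 9 gives symptom_score = 11.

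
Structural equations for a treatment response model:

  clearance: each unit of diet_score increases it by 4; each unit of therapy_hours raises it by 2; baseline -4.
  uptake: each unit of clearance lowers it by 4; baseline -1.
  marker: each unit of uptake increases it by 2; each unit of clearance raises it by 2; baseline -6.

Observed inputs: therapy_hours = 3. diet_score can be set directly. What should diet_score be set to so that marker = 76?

diet_score = -4

Substituting into the clearance equation gives clearance = 4*diet_score + 2.
Substituting into the uptake equation gives uptake = -16*diet_score - 9.
Substituting into the marker equation gives marker = -24*diet_score - 20.
Solve -24*diet_score - 20 = 76: diet_score = (76 + 20) / -24 = -4.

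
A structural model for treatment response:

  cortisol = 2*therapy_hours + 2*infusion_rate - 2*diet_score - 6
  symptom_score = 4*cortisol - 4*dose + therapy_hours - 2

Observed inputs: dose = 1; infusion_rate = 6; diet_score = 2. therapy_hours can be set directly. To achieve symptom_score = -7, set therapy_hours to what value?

therapy_hours = -1

Substituting into the cortisol equation gives cortisol = 2*therapy_hours + 2.
This gives symptom_score = 9*therapy_hours + 2.
Solve 9*therapy_hours + 2 = -7: therapy_hours = (-7 - 2) / 9 = -1.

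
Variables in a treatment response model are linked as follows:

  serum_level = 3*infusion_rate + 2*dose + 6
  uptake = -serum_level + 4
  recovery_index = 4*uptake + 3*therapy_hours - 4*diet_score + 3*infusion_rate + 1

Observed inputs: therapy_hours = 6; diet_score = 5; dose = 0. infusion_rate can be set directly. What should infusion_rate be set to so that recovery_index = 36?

Substituting into the serum_level equation gives serum_level = 3*infusion_rate + 6.
uptake becomes -3*infusion_rate - 2.
This gives recovery_index = -9*infusion_rate - 9.
Solve -9*infusion_rate - 9 = 36: infusion_rate = (36 + 9) / -9 = -5.

infusion_rate = -5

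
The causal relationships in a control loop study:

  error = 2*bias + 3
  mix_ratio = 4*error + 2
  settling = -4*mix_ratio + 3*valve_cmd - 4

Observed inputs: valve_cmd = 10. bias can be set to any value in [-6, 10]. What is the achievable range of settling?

-350 to 162

Substituting into the mix_ratio equation gives mix_ratio = 8*bias + 14.
Substituting into the settling equation gives settling = -32*bias - 30.
Linear in bias, so extremes are at the endpoints: bias = -6 gives settling = 162; bias = 10 gives settling = -350.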